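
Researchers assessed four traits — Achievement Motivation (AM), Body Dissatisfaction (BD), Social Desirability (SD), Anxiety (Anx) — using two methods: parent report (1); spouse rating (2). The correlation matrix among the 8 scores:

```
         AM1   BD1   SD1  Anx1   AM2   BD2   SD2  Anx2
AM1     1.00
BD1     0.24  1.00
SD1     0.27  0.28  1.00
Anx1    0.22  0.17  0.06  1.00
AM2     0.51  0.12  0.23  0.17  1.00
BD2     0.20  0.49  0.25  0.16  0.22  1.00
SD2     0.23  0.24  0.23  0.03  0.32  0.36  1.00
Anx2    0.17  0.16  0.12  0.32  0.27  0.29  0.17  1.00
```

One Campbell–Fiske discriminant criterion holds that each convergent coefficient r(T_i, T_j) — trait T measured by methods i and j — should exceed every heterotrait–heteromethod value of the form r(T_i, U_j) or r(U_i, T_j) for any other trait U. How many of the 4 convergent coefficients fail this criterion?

Checking each validity diagonal entry against its comparison values:
AM (methods 1·2): 0.51 vs {0.20, 0.12, 0.23, 0.23, 0.17, 0.17} → pass.
BD (methods 1·2): 0.49 vs {0.12, 0.20, 0.24, 0.25, 0.16, 0.16} → pass.
SD (methods 1·2): 0.23 vs {0.23, 0.23, 0.25, 0.24, 0.12, 0.03} → fail.
Anx (methods 1·2): 0.32 vs {0.17, 0.17, 0.16, 0.16, 0.03, 0.12} → pass.
1 of 4 fail.

1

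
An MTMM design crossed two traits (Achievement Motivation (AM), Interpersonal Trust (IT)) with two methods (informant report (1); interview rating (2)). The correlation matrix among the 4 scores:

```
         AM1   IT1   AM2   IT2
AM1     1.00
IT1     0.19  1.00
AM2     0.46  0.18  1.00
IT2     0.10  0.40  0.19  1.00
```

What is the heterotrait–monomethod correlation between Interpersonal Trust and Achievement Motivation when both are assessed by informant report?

Different traits, same method: r(IT1, AM1) = 0.19.

0.19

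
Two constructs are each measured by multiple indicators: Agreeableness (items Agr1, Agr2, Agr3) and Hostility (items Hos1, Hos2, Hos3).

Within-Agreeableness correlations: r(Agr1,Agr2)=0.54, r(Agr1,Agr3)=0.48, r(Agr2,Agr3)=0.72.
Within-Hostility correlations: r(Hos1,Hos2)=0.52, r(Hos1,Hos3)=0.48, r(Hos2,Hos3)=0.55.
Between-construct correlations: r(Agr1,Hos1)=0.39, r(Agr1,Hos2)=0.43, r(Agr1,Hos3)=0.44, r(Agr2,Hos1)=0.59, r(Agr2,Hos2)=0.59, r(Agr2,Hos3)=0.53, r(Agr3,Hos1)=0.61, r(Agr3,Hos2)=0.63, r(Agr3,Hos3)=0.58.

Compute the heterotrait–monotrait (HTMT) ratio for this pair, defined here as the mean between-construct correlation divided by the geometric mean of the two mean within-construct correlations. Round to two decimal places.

Between-construct mean = 4.79/9 = 0.5322.
Mean within-Agr = 1.74/3 = 0.5800; mean within-Hos = 1.55/3 = 0.5167.
Geometric mean = √(0.5800 × 0.5167) = 0.5474.
HTMT = 0.5322 / 0.5474 = 0.97.

0.97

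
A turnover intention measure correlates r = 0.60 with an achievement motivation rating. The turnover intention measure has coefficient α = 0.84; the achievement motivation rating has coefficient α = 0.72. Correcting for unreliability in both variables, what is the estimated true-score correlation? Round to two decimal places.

r_true = r_obs / √(r_xx · r_yy) = 0.60 / √(0.84 × 0.72) = 0.60 / √0.6048 = 0.60 / 0.7777 ≈ 0.77.

0.77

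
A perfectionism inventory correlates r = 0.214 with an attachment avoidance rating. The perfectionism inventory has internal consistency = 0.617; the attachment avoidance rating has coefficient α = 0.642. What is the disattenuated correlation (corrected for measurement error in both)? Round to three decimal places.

r_true = r_obs / √(r_xx · r_yy) = 0.214 / √(0.617 × 0.642) = 0.214 / √0.396114 = 0.214 / 0.6294 ≈ 0.340.

0.340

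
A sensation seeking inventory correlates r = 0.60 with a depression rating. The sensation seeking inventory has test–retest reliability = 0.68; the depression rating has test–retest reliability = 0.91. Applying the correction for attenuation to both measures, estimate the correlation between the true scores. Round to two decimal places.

r_true = r_obs / √(r_xx · r_yy) = 0.60 / √(0.68 × 0.91) = 0.60 / √0.6188 = 0.60 / 0.7866 ≈ 0.76.

0.76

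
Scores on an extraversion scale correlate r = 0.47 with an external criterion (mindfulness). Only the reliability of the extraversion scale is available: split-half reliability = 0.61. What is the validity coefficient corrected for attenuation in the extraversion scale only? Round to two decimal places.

Single correction: r_c = r_obs / √r_xx = 0.47 / √0.61 = 0.47 / 0.7810 ≈ 0.60.

0.60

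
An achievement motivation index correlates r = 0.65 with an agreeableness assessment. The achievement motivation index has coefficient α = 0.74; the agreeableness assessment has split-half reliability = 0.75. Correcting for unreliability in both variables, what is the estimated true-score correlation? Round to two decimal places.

r_true = r_obs / √(r_xx · r_yy) = 0.65 / √(0.74 × 0.75) = 0.65 / √0.5550 = 0.65 / 0.7450 ≈ 0.87.

0.87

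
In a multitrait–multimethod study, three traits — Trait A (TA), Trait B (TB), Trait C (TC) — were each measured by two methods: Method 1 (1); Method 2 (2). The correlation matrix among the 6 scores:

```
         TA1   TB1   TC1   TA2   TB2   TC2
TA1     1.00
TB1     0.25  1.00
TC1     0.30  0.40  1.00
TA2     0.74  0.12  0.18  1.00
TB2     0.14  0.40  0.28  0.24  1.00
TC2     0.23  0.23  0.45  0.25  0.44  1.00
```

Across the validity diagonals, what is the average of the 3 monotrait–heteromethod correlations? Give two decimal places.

0.53

Convergent values: 0.74, 0.40, 0.45; mean = 1.59/3 = 0.53.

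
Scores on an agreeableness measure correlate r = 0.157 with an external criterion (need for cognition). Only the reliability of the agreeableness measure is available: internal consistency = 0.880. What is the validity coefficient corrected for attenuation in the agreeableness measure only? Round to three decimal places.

0.167

Single correction: r_c = r_obs / √r_xx = 0.157 / √0.880 = 0.157 / 0.9381 ≈ 0.167.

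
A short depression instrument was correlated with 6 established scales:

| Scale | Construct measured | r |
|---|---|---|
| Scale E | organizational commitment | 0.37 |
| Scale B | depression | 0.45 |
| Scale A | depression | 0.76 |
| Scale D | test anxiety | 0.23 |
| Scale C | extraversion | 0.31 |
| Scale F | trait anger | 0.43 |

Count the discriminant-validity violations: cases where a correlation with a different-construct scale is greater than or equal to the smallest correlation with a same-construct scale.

Convergent (same construct = depression): Scale B, Scale A.
Smallest convergent = 0.45. Discriminant values: 0.37, 0.23, 0.31, 0.43; count ≥ 0.45 → 0.

0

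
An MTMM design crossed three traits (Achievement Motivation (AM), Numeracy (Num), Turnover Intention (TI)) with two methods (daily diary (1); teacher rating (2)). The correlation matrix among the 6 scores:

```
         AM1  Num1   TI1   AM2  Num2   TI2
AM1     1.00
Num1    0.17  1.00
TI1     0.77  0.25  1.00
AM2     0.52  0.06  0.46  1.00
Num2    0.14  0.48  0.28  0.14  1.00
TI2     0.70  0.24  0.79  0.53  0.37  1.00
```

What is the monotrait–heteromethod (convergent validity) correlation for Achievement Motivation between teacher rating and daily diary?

0.52

Same trait (AM), different methods: r(AM2, AM1) = 0.52.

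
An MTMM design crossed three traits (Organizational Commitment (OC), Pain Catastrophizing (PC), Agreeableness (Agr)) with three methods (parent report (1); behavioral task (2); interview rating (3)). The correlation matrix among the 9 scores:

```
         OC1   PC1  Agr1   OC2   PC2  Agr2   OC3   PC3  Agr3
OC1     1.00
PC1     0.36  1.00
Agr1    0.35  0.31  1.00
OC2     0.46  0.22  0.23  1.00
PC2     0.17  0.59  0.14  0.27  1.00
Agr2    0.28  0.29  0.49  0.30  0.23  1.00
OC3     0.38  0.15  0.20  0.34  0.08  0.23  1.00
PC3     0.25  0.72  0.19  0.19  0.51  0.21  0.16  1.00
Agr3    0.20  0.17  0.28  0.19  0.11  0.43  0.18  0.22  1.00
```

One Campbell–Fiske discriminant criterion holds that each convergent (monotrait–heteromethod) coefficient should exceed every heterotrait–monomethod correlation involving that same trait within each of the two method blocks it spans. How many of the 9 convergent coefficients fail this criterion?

1

Convergent coefficients and their comparison sets:
OC (methods 1·2): 0.46 vs {0.36, 0.27, 0.35, 0.30} → pass.
OC (methods 1·3): 0.38 vs {0.36, 0.16, 0.35, 0.18} → pass.
OC (methods 2·3): 0.34 vs {0.27, 0.16, 0.30, 0.18} → pass.
PC (methods 1·2): 0.59 vs {0.36, 0.27, 0.31, 0.23} → pass.
PC (methods 1·3): 0.72 vs {0.36, 0.16, 0.31, 0.22} → pass.
PC (methods 2·3): 0.51 vs {0.27, 0.16, 0.23, 0.22} → pass.
Agr (methods 1·2): 0.49 vs {0.35, 0.30, 0.31, 0.23} → pass.
Agr (methods 1·3): 0.28 vs {0.35, 0.18, 0.31, 0.22} → fail.
Agr (methods 2·3): 0.43 vs {0.30, 0.18, 0.23, 0.22} → pass.
1 of 9 fail.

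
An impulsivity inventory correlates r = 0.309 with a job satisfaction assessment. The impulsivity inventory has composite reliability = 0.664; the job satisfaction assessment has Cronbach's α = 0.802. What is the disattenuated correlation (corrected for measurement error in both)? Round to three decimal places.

0.423

r_true = r_obs / √(r_xx · r_yy) = 0.309 / √(0.664 × 0.802) = 0.309 / √0.532528 = 0.309 / 0.7297 ≈ 0.423.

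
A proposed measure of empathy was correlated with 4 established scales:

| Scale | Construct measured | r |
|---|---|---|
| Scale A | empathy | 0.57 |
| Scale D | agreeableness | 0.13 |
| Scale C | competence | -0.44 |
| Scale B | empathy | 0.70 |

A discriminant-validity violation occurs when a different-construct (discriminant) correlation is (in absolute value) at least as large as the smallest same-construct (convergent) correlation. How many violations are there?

0

Convergent (same construct = empathy): Scale A, Scale B.
Smallest convergent = 0.57. Discriminant |r|: 0.13, 0.44; count ≥ 0.57 → 0.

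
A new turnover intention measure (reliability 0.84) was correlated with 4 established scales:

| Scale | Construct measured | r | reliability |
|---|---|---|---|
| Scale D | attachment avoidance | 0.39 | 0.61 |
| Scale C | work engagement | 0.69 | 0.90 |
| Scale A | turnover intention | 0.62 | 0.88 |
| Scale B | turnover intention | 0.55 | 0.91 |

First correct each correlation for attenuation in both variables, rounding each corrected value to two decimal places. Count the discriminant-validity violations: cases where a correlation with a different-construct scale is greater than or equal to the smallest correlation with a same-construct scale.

1

Disattenuated r (r / √(r_scale · r_new)):
  Scale D (disc): 0.39 / √(0.61·0.84) = 0.54
  Scale C (disc): 0.69 / √(0.90·0.84) = 0.79
  Scale A (conv): 0.62 / √(0.88·0.84) = 0.72
  Scale B (conv): 0.55 / √(0.91·0.84) = 0.63
Smallest convergent = 0.63. Discriminant values: 0.54, 0.79; count ≥ 0.63 → 1.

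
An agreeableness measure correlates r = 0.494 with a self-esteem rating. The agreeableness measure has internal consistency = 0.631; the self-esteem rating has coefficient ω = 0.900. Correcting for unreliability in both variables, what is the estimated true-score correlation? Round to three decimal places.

0.656

r_true = r_obs / √(r_xx · r_yy) = 0.494 / √(0.631 × 0.900) = 0.494 / √0.567900 = 0.494 / 0.7536 ≈ 0.656.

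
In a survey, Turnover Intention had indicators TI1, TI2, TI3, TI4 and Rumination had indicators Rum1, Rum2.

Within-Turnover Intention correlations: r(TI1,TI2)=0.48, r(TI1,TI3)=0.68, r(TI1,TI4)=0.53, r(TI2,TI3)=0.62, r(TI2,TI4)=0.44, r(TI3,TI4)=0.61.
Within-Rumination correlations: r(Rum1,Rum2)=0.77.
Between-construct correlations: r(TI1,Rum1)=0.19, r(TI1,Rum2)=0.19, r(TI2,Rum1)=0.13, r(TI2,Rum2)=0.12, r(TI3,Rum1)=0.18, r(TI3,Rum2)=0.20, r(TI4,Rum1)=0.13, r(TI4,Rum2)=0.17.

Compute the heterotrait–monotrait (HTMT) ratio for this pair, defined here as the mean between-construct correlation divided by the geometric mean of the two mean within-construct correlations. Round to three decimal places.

Mean between = 1.31/8 = 0.1638.
Mean within-TI = 3.36/6 = 0.5600; mean within-Rum = 0.77/1 = 0.7700.
Geometric mean = √(0.5600 × 0.7700) = 0.6567.
HTMT = 0.1638 / 0.6567 = 0.249.

0.249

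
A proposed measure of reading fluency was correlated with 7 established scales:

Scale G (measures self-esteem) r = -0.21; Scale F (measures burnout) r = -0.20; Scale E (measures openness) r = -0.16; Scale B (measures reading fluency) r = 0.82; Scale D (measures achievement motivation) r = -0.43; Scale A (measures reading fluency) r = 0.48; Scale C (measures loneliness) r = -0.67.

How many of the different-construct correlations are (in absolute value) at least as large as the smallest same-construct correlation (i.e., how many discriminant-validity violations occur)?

Convergent (same construct = reading fluency): Scale B, Scale A.
Smallest convergent = 0.48. Discriminant |r|: 0.21, 0.20, 0.16, 0.43, 0.67; count ≥ 0.48 → 1.

1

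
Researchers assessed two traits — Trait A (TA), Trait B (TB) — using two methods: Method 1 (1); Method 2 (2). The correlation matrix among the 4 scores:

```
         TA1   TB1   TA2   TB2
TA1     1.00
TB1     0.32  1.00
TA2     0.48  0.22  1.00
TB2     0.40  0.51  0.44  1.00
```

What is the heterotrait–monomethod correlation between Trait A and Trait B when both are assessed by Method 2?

Different traits, same method: r(TA2, TB2) = 0.44.

0.44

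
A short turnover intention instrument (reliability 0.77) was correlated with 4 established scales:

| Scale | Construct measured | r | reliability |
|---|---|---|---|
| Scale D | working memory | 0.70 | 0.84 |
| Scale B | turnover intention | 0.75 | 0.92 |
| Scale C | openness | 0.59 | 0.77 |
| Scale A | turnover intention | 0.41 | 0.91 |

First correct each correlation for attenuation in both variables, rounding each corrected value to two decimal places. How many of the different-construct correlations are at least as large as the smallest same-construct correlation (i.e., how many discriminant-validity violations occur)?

Disattenuated r (r / √(r_scale · r_new)):
  Scale D (disc): 0.70 / √(0.84·0.77) = 0.87
  Scale B (conv): 0.75 / √(0.92·0.77) = 0.89
  Scale C (disc): 0.59 / √(0.77·0.77) = 0.77
  Scale A (conv): 0.41 / √(0.91·0.77) = 0.49
Smallest convergent = 0.49. Discriminant values: 0.87, 0.77; count ≥ 0.49 → 2.

2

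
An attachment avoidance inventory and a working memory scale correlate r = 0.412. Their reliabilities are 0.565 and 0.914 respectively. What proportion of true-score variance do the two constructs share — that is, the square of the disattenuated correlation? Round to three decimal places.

0.329

Disattenuated r = 0.412 / √(0.565 × 0.914) = 0.412 / 0.7186 = 0.5733.
Shared true-score variance = 0.5733² = 0.3287 ≈ 0.329.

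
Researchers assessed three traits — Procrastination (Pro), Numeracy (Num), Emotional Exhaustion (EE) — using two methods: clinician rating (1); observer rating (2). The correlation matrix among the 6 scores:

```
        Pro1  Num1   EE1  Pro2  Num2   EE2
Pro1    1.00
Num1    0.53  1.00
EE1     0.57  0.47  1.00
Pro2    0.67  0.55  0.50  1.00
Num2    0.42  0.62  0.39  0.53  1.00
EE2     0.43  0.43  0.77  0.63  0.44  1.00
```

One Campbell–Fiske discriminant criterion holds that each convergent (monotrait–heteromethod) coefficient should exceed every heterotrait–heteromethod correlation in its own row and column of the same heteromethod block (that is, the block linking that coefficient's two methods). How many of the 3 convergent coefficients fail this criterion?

0

Convergent coefficients and their comparison sets:
Pro (methods 1·2): 0.67 vs {0.42, 0.55, 0.43, 0.50} → pass.
Num (methods 1·2): 0.62 vs {0.55, 0.42, 0.43, 0.39} → pass.
EE (methods 1·2): 0.77 vs {0.50, 0.43, 0.39, 0.43} → pass.
0 of 3 fail.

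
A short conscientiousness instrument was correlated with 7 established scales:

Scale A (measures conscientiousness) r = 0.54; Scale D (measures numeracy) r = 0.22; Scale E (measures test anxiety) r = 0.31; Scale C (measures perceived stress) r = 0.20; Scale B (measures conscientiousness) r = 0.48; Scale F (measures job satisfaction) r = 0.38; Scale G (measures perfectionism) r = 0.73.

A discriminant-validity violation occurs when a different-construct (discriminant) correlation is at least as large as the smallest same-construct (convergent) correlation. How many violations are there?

1

Convergent (same construct = conscientiousness): Scale A, Scale B.
Smallest convergent = 0.48. Discriminant values: 0.22, 0.31, 0.20, 0.38, 0.73; count ≥ 0.48 → 1.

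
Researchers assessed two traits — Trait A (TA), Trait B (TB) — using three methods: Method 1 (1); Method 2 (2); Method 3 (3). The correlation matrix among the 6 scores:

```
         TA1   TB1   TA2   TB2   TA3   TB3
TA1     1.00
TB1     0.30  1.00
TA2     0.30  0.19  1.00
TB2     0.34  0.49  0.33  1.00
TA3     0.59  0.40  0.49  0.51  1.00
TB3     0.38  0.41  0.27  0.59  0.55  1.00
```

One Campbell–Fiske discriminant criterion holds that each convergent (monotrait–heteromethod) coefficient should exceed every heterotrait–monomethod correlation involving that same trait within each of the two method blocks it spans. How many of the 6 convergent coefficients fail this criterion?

Convergent coefficients and their comparison sets:
TA (methods 1·2): 0.30 vs {0.30, 0.33} → fail.
TA (methods 1·3): 0.59 vs {0.30, 0.55} → pass.
TA (methods 2·3): 0.49 vs {0.33, 0.55} → fail.
TB (methods 1·2): 0.49 vs {0.30, 0.33} → pass.
TB (methods 1·3): 0.41 vs {0.30, 0.55} → fail.
TB (methods 2·3): 0.59 vs {0.33, 0.55} → pass.
3 of 6 fail.

3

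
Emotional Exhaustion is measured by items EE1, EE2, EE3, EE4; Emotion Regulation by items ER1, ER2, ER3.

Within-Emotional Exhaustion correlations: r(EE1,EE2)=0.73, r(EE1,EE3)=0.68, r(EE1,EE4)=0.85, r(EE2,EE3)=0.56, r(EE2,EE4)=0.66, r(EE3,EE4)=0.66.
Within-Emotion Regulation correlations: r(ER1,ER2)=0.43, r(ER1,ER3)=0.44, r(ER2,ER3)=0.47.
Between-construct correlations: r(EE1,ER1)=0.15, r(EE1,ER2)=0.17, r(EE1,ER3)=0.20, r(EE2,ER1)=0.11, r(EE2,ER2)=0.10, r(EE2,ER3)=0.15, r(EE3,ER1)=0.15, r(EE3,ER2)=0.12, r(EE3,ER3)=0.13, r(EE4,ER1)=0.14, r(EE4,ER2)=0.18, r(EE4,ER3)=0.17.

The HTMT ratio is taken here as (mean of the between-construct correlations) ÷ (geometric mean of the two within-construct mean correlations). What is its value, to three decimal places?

Between-construct mean = 1.77/12 = 0.1475.
Mean within-EE = 4.14/6 = 0.6900; mean within-ER = 1.34/3 = 0.4467.
Geometric mean = √(0.6900 × 0.4467) = 0.5552.
HTMT = 0.1475 / 0.5552 = 0.266.

0.266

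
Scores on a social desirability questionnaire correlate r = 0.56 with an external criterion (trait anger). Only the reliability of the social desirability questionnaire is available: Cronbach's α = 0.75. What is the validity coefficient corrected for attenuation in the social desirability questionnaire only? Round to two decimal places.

0.65

Single correction: r_c = r_obs / √r_xx = 0.56 / √0.75 = 0.56 / 0.8660 ≈ 0.65.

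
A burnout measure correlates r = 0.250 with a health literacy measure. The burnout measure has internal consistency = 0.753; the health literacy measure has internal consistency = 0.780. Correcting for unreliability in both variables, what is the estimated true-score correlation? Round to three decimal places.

r_true = r_obs / √(r_xx · r_yy) = 0.250 / √(0.753 × 0.780) = 0.250 / √0.587340 = 0.250 / 0.7664 ≈ 0.326.

0.326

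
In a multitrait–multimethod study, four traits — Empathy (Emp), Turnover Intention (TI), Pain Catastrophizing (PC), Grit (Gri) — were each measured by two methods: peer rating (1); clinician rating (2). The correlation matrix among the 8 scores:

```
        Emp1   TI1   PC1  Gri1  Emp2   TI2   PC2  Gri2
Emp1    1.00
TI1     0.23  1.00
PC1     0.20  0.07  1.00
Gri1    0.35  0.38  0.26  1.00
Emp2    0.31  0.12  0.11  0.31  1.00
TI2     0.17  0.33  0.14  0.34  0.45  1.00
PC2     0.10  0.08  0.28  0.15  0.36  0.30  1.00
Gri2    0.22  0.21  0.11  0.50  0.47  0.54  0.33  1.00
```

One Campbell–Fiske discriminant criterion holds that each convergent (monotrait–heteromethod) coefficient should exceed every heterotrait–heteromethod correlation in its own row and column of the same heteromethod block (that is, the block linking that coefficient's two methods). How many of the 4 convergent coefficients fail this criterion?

Each convergent coefficient versus the relevant comparison correlations:
Emp (methods 1·2): 0.31 vs {0.17, 0.12, 0.10, 0.11, 0.22, 0.31} → fail.
TI (methods 1·2): 0.33 vs {0.12, 0.17, 0.08, 0.14, 0.21, 0.34} → fail.
PC (methods 1·2): 0.28 vs {0.11, 0.10, 0.14, 0.08, 0.11, 0.15} → pass.
Gri (methods 1·2): 0.50 vs {0.31, 0.22, 0.34, 0.21, 0.15, 0.11} → pass.
2 of 4 fail.

2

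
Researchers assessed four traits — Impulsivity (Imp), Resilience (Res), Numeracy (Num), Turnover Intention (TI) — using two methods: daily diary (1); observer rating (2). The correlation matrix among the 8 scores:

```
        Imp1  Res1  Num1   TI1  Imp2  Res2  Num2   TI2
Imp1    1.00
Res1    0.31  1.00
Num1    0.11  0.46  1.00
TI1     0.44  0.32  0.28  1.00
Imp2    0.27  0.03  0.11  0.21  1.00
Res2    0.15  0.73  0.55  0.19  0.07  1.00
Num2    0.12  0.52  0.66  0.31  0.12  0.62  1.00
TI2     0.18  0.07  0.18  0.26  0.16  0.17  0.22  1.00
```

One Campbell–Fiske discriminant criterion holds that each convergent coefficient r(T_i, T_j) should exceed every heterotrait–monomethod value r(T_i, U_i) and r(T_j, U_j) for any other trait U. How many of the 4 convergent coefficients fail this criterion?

Each convergent coefficient versus the relevant comparison correlations:
Imp (methods 1·2): 0.27 vs {0.31, 0.07, 0.11, 0.12, 0.44, 0.16} → fail.
Res (methods 1·2): 0.73 vs {0.31, 0.07, 0.46, 0.62, 0.32, 0.17} → pass.
Num (methods 1·2): 0.66 vs {0.11, 0.12, 0.46, 0.62, 0.28, 0.22} → pass.
TI (methods 1·2): 0.26 vs {0.44, 0.16, 0.32, 0.17, 0.28, 0.22} → fail.
2 of 4 fail.

2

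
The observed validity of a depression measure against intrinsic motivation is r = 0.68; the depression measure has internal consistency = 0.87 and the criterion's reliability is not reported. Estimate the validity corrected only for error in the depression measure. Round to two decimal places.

Single correction: r_c = r_obs / √r_xx = 0.68 / √0.87 = 0.68 / 0.9327 ≈ 0.73.

0.73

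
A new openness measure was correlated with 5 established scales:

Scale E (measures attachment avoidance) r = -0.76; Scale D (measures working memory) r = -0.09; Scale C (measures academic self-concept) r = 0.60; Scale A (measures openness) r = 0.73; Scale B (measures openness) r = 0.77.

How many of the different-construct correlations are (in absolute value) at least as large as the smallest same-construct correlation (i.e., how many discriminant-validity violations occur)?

1

Convergent (same construct = openness): Scale A, Scale B.
Smallest convergent = 0.73. Discriminant |r|: 0.76, 0.09, 0.60; count ≥ 0.73 → 1.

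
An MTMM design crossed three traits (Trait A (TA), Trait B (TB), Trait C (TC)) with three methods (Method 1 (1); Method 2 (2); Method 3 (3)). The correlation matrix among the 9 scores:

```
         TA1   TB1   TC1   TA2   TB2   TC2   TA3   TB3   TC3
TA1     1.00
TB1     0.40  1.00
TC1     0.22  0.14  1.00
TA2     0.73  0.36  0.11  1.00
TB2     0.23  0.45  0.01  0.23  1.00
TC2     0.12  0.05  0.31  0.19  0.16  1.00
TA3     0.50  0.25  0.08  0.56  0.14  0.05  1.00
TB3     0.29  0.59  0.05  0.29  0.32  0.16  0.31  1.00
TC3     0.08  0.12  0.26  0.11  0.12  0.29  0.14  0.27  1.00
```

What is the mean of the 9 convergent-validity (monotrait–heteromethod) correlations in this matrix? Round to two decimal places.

Convergent values: 0.73, 0.50, 0.56, 0.45, 0.59, 0.32, 0.31, 0.26, 0.29; mean = 4.01/9 = 0.45.

0.45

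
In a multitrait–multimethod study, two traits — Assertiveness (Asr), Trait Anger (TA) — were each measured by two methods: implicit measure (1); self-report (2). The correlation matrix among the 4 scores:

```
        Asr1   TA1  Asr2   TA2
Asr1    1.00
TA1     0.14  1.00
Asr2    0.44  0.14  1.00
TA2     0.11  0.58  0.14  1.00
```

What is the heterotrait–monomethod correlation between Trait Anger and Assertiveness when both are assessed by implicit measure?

Different traits, same method: r(TA1, Asr1) = 0.14.

0.14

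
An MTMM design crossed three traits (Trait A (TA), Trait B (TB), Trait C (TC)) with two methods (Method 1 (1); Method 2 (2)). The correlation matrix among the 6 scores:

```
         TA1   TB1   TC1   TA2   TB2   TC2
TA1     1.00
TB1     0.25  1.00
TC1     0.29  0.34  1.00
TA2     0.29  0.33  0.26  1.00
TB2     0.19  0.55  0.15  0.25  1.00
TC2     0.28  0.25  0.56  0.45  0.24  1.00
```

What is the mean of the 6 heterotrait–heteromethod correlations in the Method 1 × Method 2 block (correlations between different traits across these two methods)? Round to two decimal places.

HTHM values (method 1 × method 2): 0.19, 0.28, 0.33, 0.25, 0.26, 0.15; mean = 1.46/6 = 0.24.

0.24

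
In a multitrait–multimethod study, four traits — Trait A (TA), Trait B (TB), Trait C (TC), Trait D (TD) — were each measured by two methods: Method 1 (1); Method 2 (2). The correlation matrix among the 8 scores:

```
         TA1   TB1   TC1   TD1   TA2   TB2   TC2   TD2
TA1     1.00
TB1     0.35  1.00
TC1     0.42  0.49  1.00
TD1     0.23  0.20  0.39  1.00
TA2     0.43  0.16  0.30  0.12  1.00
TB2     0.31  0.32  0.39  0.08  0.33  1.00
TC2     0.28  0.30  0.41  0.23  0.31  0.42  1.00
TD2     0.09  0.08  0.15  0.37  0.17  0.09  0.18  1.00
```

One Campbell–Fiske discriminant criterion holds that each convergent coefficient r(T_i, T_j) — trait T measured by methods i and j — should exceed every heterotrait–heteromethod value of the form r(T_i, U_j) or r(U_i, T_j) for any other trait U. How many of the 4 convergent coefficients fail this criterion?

Checking each validity diagonal entry against its comparison values:
TA (methods 1·2): 0.43 vs {0.31, 0.16, 0.28, 0.30, 0.09, 0.12} → pass.
TB (methods 1·2): 0.32 vs {0.16, 0.31, 0.30, 0.39, 0.08, 0.08} → fail.
TC (methods 1·2): 0.41 vs {0.30, 0.28, 0.39, 0.30, 0.15, 0.23} → pass.
TD (methods 1·2): 0.37 vs {0.12, 0.09, 0.08, 0.08, 0.23, 0.15} → pass.
1 of 4 fail.

1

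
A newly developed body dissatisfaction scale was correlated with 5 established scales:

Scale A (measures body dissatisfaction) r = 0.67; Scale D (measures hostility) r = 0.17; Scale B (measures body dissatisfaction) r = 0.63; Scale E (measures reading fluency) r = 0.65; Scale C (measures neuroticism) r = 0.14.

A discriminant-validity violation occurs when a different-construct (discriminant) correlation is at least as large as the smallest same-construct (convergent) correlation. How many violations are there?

1

Convergent (same construct = body dissatisfaction): Scale A, Scale B.
Smallest convergent = 0.63. Discriminant values: 0.17, 0.65, 0.14; count ≥ 0.63 → 1.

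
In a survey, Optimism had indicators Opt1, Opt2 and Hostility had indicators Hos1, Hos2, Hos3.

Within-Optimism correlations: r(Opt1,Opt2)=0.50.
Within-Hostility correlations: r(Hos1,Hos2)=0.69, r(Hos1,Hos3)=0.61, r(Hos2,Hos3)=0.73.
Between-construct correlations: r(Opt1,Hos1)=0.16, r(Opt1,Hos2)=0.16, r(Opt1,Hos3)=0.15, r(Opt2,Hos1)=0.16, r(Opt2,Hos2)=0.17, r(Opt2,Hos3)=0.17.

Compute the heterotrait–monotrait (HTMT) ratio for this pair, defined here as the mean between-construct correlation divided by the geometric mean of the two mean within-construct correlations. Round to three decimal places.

Mean heterotrait r = 0.97/6 = 0.1617.
Mean within-Opt = 0.50/1 = 0.5000; mean within-Hos = 2.03/3 = 0.6767.
Geometric mean = √(0.5000 × 0.6767) = 0.5817.
HTMT = 0.1617 / 0.5817 = 0.278.

0.278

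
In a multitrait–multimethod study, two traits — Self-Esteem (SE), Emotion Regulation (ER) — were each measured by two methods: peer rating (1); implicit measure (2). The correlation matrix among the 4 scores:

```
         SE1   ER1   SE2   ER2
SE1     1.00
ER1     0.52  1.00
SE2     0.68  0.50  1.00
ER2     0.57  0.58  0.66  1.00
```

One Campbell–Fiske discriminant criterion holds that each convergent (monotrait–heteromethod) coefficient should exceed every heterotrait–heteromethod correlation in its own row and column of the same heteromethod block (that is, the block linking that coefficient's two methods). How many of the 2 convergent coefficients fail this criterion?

0

Checking each validity diagonal entry against its comparison values:
SE (methods 1·2): 0.68 vs {0.57, 0.50} → pass.
ER (methods 1·2): 0.58 vs {0.50, 0.57} → pass.
0 of 2 fail.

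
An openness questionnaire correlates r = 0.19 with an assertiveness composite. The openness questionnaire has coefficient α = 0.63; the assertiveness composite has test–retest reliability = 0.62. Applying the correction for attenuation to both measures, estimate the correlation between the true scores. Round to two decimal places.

r_true = r_obs / √(r_xx · r_yy) = 0.19 / √(0.63 × 0.62) = 0.19 / √0.3906 = 0.19 / 0.6250 ≈ 0.30.

0.30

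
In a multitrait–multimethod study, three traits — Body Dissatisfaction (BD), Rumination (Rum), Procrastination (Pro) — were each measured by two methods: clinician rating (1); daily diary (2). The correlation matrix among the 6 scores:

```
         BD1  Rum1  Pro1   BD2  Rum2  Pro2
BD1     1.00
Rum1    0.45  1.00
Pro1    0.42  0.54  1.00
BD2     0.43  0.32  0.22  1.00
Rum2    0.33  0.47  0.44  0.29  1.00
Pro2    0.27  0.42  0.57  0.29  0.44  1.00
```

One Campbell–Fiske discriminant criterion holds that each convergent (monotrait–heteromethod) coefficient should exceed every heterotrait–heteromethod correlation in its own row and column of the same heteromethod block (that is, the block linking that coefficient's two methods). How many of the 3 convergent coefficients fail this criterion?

0

Checking each validity diagonal entry against its comparison values:
BD (methods 1·2): 0.43 vs {0.33, 0.32, 0.27, 0.22} → pass.
Rum (methods 1·2): 0.47 vs {0.32, 0.33, 0.42, 0.44} → pass.
Pro (methods 1·2): 0.57 vs {0.22, 0.27, 0.44, 0.42} → pass.
0 of 3 fail.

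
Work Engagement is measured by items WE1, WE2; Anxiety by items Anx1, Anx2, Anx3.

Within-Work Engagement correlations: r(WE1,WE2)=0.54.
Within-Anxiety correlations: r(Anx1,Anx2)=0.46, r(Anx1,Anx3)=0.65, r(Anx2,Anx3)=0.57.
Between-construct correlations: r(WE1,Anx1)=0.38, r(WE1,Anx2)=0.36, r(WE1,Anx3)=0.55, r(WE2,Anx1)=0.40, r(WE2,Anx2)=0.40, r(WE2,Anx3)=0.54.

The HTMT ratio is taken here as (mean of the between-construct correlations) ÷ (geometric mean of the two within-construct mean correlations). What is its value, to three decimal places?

Mean between = 2.63/6 = 0.4383.
Mean within-WE = 0.54/1 = 0.5400; mean within-Anx = 1.68/3 = 0.5600.
Geometric mean = √(0.5400 × 0.5600) = 0.5499.
HTMT = 0.4383 / 0.5499 = 0.797.

0.797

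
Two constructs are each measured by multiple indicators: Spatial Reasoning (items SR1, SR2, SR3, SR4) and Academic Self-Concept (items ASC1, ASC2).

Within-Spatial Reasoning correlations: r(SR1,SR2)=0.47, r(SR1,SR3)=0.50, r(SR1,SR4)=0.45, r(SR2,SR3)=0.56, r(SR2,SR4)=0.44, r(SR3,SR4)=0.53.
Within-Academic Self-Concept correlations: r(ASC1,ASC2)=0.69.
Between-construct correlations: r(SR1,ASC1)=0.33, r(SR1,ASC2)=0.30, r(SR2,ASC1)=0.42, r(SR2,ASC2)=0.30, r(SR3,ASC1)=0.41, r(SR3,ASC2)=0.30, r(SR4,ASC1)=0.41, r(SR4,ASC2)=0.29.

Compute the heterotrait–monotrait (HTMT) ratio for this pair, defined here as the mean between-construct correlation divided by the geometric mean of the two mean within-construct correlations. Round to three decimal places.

Mean heterotrait r = 2.76/8 = 0.3450.
Mean within-SR = 2.95/6 = 0.4917; mean within-ASC = 0.69/1 = 0.6900.
Geometric mean = √(0.4917 × 0.6900) = 0.5825.
HTMT = 0.3450 / 0.5825 = 0.592.

0.592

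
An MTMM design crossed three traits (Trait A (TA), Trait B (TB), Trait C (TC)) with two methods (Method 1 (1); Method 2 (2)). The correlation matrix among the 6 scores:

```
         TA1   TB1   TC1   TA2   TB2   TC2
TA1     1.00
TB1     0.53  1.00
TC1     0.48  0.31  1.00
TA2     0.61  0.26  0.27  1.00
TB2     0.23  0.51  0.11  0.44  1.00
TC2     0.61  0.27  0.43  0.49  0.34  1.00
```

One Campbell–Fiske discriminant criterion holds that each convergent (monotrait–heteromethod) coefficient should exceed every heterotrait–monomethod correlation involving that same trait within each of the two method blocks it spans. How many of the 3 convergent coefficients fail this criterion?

Checking each validity diagonal entry against its comparison values:
TA (methods 1·2): 0.61 vs {0.53, 0.44, 0.48, 0.49} → pass.
TB (methods 1·2): 0.51 vs {0.53, 0.44, 0.31, 0.34} → fail.
TC (methods 1·2): 0.43 vs {0.48, 0.49, 0.31, 0.34} → fail.
2 of 3 fail.

2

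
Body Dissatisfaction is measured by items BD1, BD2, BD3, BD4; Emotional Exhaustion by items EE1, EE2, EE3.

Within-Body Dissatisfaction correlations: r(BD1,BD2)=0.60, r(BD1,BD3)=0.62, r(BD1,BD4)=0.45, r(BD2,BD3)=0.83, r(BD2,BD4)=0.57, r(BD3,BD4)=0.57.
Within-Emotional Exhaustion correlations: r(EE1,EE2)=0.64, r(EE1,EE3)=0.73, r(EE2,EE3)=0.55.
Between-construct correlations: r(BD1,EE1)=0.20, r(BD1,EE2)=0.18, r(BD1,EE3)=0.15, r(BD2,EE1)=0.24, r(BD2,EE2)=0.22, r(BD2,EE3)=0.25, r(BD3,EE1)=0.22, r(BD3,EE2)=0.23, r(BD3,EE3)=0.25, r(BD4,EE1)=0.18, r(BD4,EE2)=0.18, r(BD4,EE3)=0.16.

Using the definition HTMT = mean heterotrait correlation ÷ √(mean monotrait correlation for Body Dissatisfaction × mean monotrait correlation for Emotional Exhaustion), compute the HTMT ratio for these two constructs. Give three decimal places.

0.329

Between-construct mean = 2.46/12 = 0.2050.
Mean within-BD = 3.64/6 = 0.6067; mean within-EE = 1.92/3 = 0.6400.
Geometric mean = √(0.6067 × 0.6400) = 0.6231.
HTMT = 0.2050 / 0.6231 = 0.329.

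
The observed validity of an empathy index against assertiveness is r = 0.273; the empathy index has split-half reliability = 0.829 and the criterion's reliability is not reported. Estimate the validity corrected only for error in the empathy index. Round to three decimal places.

0.300

Single correction: r_c = r_obs / √r_xx = 0.273 / √0.829 = 0.273 / 0.9105 ≈ 0.300.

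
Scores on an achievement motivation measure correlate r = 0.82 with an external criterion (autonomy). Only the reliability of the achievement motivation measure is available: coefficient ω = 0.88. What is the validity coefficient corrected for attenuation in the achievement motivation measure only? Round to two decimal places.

0.87

Single correction: r_c = r_obs / √r_xx = 0.82 / √0.88 = 0.82 / 0.9381 ≈ 0.87.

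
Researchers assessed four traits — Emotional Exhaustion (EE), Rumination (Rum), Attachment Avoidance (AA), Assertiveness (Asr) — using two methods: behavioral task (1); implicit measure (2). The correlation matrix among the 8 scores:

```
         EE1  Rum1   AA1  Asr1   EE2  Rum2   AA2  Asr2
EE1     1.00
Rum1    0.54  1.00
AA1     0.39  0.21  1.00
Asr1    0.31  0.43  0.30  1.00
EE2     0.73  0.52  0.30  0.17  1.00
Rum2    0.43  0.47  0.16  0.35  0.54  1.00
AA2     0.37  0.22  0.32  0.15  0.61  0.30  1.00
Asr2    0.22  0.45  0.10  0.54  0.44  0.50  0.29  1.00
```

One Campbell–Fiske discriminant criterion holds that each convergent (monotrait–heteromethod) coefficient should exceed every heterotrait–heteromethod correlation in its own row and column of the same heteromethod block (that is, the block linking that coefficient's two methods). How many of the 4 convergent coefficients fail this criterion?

Convergent coefficients and their comparison sets:
EE (methods 1·2): 0.73 vs {0.43, 0.52, 0.37, 0.30, 0.22, 0.17} → pass.
Rum (methods 1·2): 0.47 vs {0.52, 0.43, 0.22, 0.16, 0.45, 0.35} → fail.
AA (methods 1·2): 0.32 vs {0.30, 0.37, 0.16, 0.22, 0.10, 0.15} → fail.
Asr (methods 1·2): 0.54 vs {0.17, 0.22, 0.35, 0.45, 0.15, 0.10} → pass.
2 of 4 fail.

2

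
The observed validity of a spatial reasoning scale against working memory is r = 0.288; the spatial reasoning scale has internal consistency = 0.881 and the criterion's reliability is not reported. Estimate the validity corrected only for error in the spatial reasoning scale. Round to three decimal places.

0.307

Single correction: r_c = r_obs / √r_xx = 0.288 / √0.881 = 0.288 / 0.9386 ≈ 0.307.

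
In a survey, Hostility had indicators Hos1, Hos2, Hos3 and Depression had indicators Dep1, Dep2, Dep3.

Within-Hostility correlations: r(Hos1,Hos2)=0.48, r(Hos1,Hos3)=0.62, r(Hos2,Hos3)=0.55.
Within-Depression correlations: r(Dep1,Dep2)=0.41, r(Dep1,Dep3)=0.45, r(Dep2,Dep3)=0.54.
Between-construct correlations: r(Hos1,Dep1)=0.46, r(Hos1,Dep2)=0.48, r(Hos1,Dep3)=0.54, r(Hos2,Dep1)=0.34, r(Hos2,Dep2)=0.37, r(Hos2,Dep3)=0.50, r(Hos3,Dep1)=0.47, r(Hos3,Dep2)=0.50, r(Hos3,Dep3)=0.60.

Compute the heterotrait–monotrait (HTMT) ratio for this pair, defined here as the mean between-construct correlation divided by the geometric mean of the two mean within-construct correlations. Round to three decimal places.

0.934

Mean heterotrait r = 4.26/9 = 0.4733.
Mean within-Hos = 1.65/3 = 0.5500; mean within-Dep = 1.40/3 = 0.4667.
Geometric mean = √(0.5500 × 0.4667) = 0.5066.
HTMT = 0.4733 / 0.5066 = 0.934.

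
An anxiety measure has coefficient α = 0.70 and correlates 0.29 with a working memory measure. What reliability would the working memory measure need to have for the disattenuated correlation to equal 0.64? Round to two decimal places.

0.29

r_true = r_obs / √(r_xx · r_yy) ⇒ 0.64 = 0.29 / √(0.70 · r_yy).
√(0.70 · r_yy) = 0.29 / 0.64 = 0.4531; 0.70 · r_yy = 0.2053; r_yy = 0.2053 / 0.70 ≈ 0.29.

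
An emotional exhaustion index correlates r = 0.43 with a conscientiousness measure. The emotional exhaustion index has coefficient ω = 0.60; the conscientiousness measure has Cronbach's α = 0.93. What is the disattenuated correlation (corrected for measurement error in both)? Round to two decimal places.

0.58

r_true = r_obs / √(r_xx · r_yy) = 0.43 / √(0.60 × 0.93) = 0.43 / √0.5580 = 0.43 / 0.7470 ≈ 0.58.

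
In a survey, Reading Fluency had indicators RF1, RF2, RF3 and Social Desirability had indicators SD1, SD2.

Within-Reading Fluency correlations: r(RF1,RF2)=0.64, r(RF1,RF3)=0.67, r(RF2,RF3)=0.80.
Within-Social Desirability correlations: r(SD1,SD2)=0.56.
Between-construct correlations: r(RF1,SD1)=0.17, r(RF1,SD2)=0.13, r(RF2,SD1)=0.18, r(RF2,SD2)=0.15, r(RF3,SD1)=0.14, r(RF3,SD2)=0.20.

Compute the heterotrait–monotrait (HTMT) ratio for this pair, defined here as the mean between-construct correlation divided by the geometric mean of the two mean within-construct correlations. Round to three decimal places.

0.258

Mean heterotrait r = 0.97/6 = 0.1617.
Mean within-RF = 2.11/3 = 0.7033; mean within-SD = 0.56/1 = 0.5600.
Geometric mean = √(0.7033 × 0.5600) = 0.6276.
HTMT = 0.1617 / 0.6276 = 0.258.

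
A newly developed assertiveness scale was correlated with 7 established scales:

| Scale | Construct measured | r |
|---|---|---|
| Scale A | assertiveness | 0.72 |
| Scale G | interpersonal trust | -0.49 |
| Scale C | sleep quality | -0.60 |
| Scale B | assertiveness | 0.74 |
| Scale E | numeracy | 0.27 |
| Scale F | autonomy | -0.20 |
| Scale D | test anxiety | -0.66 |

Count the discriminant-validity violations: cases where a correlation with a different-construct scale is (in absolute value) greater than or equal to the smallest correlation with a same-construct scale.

0

Convergent (same construct = assertiveness): Scale A, Scale B.
Smallest convergent = 0.72. Discriminant |r|: 0.49, 0.60, 0.27, 0.20, 0.66; count ≥ 0.72 → 0.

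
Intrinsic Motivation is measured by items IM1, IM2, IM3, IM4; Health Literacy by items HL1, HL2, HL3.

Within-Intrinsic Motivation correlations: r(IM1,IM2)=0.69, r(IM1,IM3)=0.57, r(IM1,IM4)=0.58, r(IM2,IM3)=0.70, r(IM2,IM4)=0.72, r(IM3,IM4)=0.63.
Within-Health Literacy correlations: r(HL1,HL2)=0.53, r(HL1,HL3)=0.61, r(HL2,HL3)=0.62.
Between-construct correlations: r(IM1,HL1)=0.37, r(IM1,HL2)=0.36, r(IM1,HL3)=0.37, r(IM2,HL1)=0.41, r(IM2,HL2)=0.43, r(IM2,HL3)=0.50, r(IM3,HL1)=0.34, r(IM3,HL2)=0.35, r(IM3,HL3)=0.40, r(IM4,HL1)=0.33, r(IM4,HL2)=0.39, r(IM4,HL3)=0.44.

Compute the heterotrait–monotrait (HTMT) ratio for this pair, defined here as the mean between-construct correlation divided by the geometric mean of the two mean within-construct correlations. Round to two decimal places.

Mean heterotrait r = 4.69/12 = 0.3908.
Mean within-IM = 3.89/6 = 0.6483; mean within-HL = 1.76/3 = 0.5867.
Geometric mean = √(0.6483 × 0.5867) = 0.6167.
HTMT = 0.3908 / 0.6167 = 0.63.

0.63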